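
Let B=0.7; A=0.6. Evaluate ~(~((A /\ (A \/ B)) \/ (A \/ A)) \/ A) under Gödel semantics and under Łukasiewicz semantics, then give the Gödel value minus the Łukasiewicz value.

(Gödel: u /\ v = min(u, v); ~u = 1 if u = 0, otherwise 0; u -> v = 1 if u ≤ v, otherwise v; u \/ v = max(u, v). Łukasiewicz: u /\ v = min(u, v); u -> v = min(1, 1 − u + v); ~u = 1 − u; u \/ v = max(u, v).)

Gödel evaluation:
  (A \/ B) = max(0.6, 0.7) = 0.7
  (A /\ (A \/ B)) = min(0.6, 0.7) = 0.6
  (A \/ A) = max(0.6, 0.6) = 0.6
  ((A /\ (A \/ B)) \/ (A \/ A)) = max(0.6, 0.6) = 0.6
  ~((A /\ (A \/ B)) \/ (A \/ A)): Gödel ¬ of 0.6 = 0 (operand ≠ 0)
  (~((A /\ (A \/ B)) \/ (A \/ A)) \/ A) = max(0, 0.6) = 0.6
  ~(~((A /\ (A \/ B)) \/ (A \/ A)) \/ A): Gödel ¬ of 0.6 = 0 (operand ≠ 0)
  Gödel value = 0
Łukasiewicz evaluation:
  (A \/ B) = max(0.6, 0.7) = 0.7
  (A /\ (A \/ B)) = min(0.6, 0.7) = 0.6
  (A \/ A) = max(0.6, 0.6) = 0.6
  ((A /\ (A \/ B)) \/ (A \/ A)) = max(0.6, 0.6) = 0.6
  ~((A /\ (A \/ B)) \/ (A \/ A)): Łukasiewicz ¬ gives 1 − 0.6 = 0.4
  (~((A /\ (A \/ B)) \/ (A \/ A)) \/ A) = max(0.4, 0.6) = 0.6
  ~(~((A /\ (A \/ B)) \/ (A \/ A)) \/ A): Łukasiewicz ¬ gives 1 − 0.6 = 0.4
  Łukasiewicz value = 0.4
Difference: 0 − 0.4 = -0.40

-0.40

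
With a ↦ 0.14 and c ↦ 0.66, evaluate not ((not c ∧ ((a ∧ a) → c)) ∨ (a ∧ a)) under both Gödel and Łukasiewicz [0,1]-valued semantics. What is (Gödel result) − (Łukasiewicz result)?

-0.66

Gödel evaluation:
  not c: Gödel ¬ of 0.66 = 0 (operand ≠ 0)
  (a ∧ a) = min(0.14, 0.14) = 0.14
  ((a ∧ a) → c): 0.14 ≤ 0.66, so result = 1
  (not c ∧ ((a ∧ a) → c)) = min(0, 1) = 0
  (a ∧ a) = min(0.14, 0.14) = 0.14
  ((not c ∧ ((a ∧ a) → c)) ∨ (a ∧ a)) = max(0, 0.14) = 0.14
  not ((not c ∧ ((a ∧ a) → c)) ∨ (a ∧ a)): Gödel ¬ of 0.14 = 0 (operand ≠ 0)
  Gödel value = 0
Łukasiewicz evaluation:
  not c: Łukasiewicz ¬ gives 1 − 0.66 = 0.34
  (a ∧ a) = min(0.14, 0.14) = 0.14
  ((a ∧ a) → c): min(1, 1 − 0.14 + 0.66) = 1
  (not c ∧ ((a ∧ a) → c)) = min(0.34, 1) = 0.34
  (a ∧ a) = min(0.14, 0.14) = 0.14
  ((not c ∧ ((a ∧ a) → c)) ∨ (a ∧ a)) = max(0.34, 0.14) = 0.34
  not ((not c ∧ ((a ∧ a) → c)) ∨ (a ∧ a)): Łukasiewicz ¬ gives 1 − 0.34 = 0.66
  Łukasiewicz value = 0.66
Difference: 0 − 0.66 = -0.66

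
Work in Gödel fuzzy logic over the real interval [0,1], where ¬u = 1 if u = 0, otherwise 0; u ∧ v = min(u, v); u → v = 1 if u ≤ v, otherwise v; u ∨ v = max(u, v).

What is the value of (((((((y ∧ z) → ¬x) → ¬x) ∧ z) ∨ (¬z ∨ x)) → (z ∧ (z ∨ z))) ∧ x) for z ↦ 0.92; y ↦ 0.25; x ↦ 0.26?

0.26

(y ∧ z) = min(0.25, 0.92) = 0.25
¬x: Gödel ¬ of 0.26 = 0 (operand ≠ 0)
((y ∧ z) → ¬x): 0.25 > 0, so result = 0
¬x: Gödel ¬ of 0.26 = 0 (operand ≠ 0)
(((y ∧ z) → ¬x) → ¬x): 0 ≤ 0, so result = 1
((((y ∧ z) → ¬x) → ¬x) ∧ z) = min(1, 0.92) = 0.92
¬z: Gödel ¬ of 0.92 = 0 (operand ≠ 0)
(¬z ∨ x) = max(0, 0.26) = 0.26
(((((y ∧ z) → ¬x) → ¬x) ∧ z) ∨ (¬z ∨ x)) = max(0.92, 0.26) = 0.92
(z ∨ z) = max(0.92, 0.92) = 0.92
(z ∧ (z ∨ z)) = min(0.92, 0.92) = 0.92
((((((y ∧ z) → ¬x) → ¬x) ∧ z) ∨ (¬z ∨ x)) → (z ∧ (z ∨ z))): 0.92 ≤ 0.92, so result = 1
(((((((y ∧ z) → ¬x) → ¬x) ∧ z) ∨ (¬z ∨ x)) → (z ∧ (z ∨ z))) ∧ x) = min(1, 0.26) = 0.26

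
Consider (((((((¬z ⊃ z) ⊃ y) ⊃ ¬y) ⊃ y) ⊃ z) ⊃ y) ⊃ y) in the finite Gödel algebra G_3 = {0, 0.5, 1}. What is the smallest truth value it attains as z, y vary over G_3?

0.50

The minimum is attained at z = 0, y = 0.5:
  ¬z: Gödel ¬ of 0 = 1 (operand is 0)
  (¬z ⊃ z): 1 > 0, so result = 0
  ((¬z ⊃ z) ⊃ y): 0 ≤ 0.5, so result = 1
  ¬y: Gödel ¬ of 0.5 = 0 (operand ≠ 0)
  (((¬z ⊃ z) ⊃ y) ⊃ ¬y): 1 > 0, so result = 0
  ((((¬z ⊃ z) ⊃ y) ⊃ ¬y) ⊃ y): 0 ≤ 0.5, so result = 1
  (((((¬z ⊃ z) ⊃ y) ⊃ ¬y) ⊃ y) ⊃ z): 1 > 0, so result = 0
  ((((((¬z ⊃ z) ⊃ y) ⊃ ¬y) ⊃ y) ⊃ z) ⊃ y): 0 ≤ 0.5, so result = 1
  (((((((¬z ⊃ z) ⊃ y) ⊃ ¬y) ⊃ y) ⊃ z) ⊃ y) ⊃ y): 1 > 0.5, so result = 0.5
Checking all 9 assignments confirms none give a value below 0.50.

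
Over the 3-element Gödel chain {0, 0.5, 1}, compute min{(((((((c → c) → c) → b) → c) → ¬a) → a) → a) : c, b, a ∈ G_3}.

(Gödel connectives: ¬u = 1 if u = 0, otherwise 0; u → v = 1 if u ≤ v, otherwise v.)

0.50

The minimum is attained at c = 0.5, b = 0, a = 0.5:
  (c → c): 0.5 ≤ 0.5, so result = 1
  ((c → c) → c): 1 > 0.5, so result = 0.5
  (((c → c) → c) → b): 0.5 > 0, so result = 0
  ((((c → c) → c) → b) → c): 0 ≤ 0.5, so result = 1
  ¬a: Gödel ¬ of 0.5 = 0 (operand ≠ 0)
  (((((c → c) → c) → b) → c) → ¬a): 1 > 0, so result = 0
  ((((((c → c) → c) → b) → c) → ¬a) → a): 0 ≤ 0.5, so result = 1
  (((((((c → c) → c) → b) → c) → ¬a) → a) → a): 1 > 0.5, so result = 0.5
Checking all 27 assignments confirms none give a value below 0.50.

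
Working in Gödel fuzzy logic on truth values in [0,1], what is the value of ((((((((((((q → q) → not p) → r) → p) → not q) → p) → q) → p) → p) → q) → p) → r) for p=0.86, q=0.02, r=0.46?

(q → q): 0.02 ≤ 0.02, so result = 1
not p: Gödel ¬ of 0.86 = 0 (operand ≠ 0)
((q → q) → not p): 1 > 0, so result = 0
(((q → q) → not p) → r): 0 ≤ 0.46, so result = 1
((((q → q) → not p) → r) → p): 1 > 0.86, so result = 0.86
not q: Gödel ¬ of 0.02 = 0 (operand ≠ 0)
(((((q → q) → not p) → r) → p) → not q): 0.86 > 0, so result = 0
((((((q → q) → not p) → r) → p) → not q) → p): 0 ≤ 0.86, so result = 1
(((((((q → q) → not p) → r) → p) → not q) → p) → q): 1 > 0.02, so result = 0.02
((((((((q → q) → not p) → r) → p) → not q) → p) → q) → p): 0.02 ≤ 0.86, so result = 1
(((((((((q → q) → not p) → r) → p) → not q) → p) → q) → p) → p): 1 > 0.86, so result = 0.86
((((((((((q → q) → not p) → r) → p) → not q) → p) → q) → p) → p) → q): 0.86 > 0.02, so result = 0.02
(((((((((((q → q) → not p) → r) → p) → not q) → p) → q) → p) → p) → q) → p): 0.02 ≤ 0.86, so result = 1
((((((((((((q → q) → not p) → r) → p) → not q) → p) → q) → p) → p) → q) → p) → r): 1 > 0.46, so result = 0.46

0.46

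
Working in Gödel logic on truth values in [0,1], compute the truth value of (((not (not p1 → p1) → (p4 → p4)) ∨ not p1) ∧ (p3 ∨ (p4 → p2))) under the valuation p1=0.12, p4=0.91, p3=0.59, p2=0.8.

0.80

not p1: Gödel ¬ of 0.12 = 0 (operand ≠ 0)
(not p1 → p1): 0 ≤ 0.12, so result = 1
not (not p1 → p1): Gödel ¬ of 1 = 0 (operand ≠ 0)
(p4 → p4): 0.91 ≤ 0.91, so result = 1
(not (not p1 → p1) → (p4 → p4)): 0 ≤ 1, so result = 1
not p1: Gödel ¬ of 0.12 = 0 (operand ≠ 0)
((not (not p1 → p1) → (p4 → p4)) ∨ not p1) = max(1, 0) = 1
(p4 → p2): 0.91 > 0.8, so result = 0.8
(p3 ∨ (p4 → p2)) = max(0.59, 0.8) = 0.8
(((not (not p1 → p1) → (p4 → p4)) ∨ not p1) ∧ (p3 ∨ (p4 → p2))) = min(1, 0.8) = 0.8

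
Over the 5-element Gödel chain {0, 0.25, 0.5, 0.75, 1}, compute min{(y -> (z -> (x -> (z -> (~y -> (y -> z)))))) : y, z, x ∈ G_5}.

1.00

Every assignment gives 1. For instance at y = 0, z = 0, x = 0:
  ~y: Gödel ¬ of 0 = 1 (operand is 0)
  (y -> z): 0 ≤ 0, so result = 1
  (~y -> (y -> z)): 1 ≤ 1, so result = 1
  (z -> (~y -> (y -> z))): 0 ≤ 1, so result = 1
  (x -> (z -> (~y -> (y -> z)))): 0 ≤ 1, so result = 1
  (z -> (x -> (z -> (~y -> (y -> z))))): 0 ≤ 1, so result = 1
  (y -> (z -> (x -> (z -> (~y -> (y -> z)))))): 0 ≤ 1, so result = 1
All 125 assignments give value 1 — the formula is a G_5-tautology.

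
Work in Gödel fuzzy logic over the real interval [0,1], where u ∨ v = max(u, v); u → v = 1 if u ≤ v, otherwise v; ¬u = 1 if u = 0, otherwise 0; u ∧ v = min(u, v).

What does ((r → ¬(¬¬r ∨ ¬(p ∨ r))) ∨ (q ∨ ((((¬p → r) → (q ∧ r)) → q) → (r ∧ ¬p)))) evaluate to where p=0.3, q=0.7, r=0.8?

¬r: Gödel ¬ of 0.8 = 0 (operand ≠ 0)
¬¬r: Gödel ¬ of 0 = 1 (operand is 0)
(p ∨ r) = max(0.3, 0.8) = 0.8
¬(p ∨ r): Gödel ¬ of 0.8 = 0 (operand ≠ 0)
(¬¬r ∨ ¬(p ∨ r)) = max(1, 0) = 1
¬(¬¬r ∨ ¬(p ∨ r)): Gödel ¬ of 1 = 0 (operand ≠ 0)
(r → ¬(¬¬r ∨ ¬(p ∨ r))): 0.8 > 0, so result = 0
¬p: Gödel ¬ of 0.3 = 0 (operand ≠ 0)
(¬p → r): 0 ≤ 0.8, so result = 1
(q ∧ r) = min(0.7, 0.8) = 0.7
((¬p → r) → (q ∧ r)): 1 > 0.7, so result = 0.7
(((¬p → r) → (q ∧ r)) → q): 0.7 ≤ 0.7, so result = 1
¬p: Gödel ¬ of 0.3 = 0 (operand ≠ 0)
(r ∧ ¬p) = min(0.8, 0) = 0
((((¬p → r) → (q ∧ r)) → q) → (r ∧ ¬p)): 1 > 0, so result = 0
(q ∨ ((((¬p → r) → (q ∧ r)) → q) → (r ∧ ¬p))) = max(0.7, 0) = 0.7
((r → ¬(¬¬r ∨ ¬(p ∨ r))) ∨ (q ∨ ((((¬p → r) → (q ∧ r)) → q) → (r ∧ ¬p)))) = max(0, 0.7) = 0.7

0.70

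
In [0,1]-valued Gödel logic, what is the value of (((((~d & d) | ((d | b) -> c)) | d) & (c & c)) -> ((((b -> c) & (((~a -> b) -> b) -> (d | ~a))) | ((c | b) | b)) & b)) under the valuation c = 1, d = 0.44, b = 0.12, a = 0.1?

0.12

~d: Gödel ¬ of 0.44 = 0 (operand ≠ 0)
(~d & d) = min(0, 0.44) = 0
(d | b) = max(0.44, 0.12) = 0.44
((d | b) -> c): 0.44 ≤ 1, so result = 1
((~d & d) | ((d | b) -> c)) = max(0, 1) = 1
(((~d & d) | ((d | b) -> c)) | d) = max(1, 0.44) = 1
(c & c) = min(1, 1) = 1
((((~d & d) | ((d | b) -> c)) | d) & (c & c)) = min(1, 1) = 1
(b -> c): 0.12 ≤ 1, so result = 1
~a: Gödel ¬ of 0.1 = 0 (operand ≠ 0)
(~a -> b): 0 ≤ 0.12, so result = 1
((~a -> b) -> b): 1 > 0.12, so result = 0.12
~a: Gödel ¬ of 0.1 = 0 (operand ≠ 0)
(d | ~a) = max(0.44, 0) = 0.44
(((~a -> b) -> b) -> (d | ~a)): 0.12 ≤ 0.44, so result = 1
((b -> c) & (((~a -> b) -> b) -> (d | ~a))) = min(1, 1) = 1
(c | b) = max(1, 0.12) = 1
((c | b) | b) = max(1, 0.12) = 1
(((b -> c) & (((~a -> b) -> b) -> (d | ~a))) | ((c | b) | b)) = max(1, 1) = 1
((((b -> c) & (((~a -> b) -> b) -> (d | ~a))) | ((c | b) | b)) & b) = min(1, 0.12) = 0.12
(((((~d & d) | ((d | b) -> c)) | d) & (c & c)) -> ((((b -> c) & (((~a -> b) -> b) -> (d | ~a))) | ((c | b) | b)) & b)): 1 > 0.12, so result = 0.12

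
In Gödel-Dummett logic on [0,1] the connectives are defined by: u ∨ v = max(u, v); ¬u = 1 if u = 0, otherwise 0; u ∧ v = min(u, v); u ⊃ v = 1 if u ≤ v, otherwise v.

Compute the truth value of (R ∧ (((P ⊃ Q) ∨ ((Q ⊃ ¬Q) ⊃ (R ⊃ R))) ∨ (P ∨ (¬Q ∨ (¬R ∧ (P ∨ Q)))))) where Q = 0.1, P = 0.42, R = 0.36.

0.36

(P ⊃ Q): 0.42 > 0.1, so result = 0.1
¬Q: Gödel ¬ of 0.1 = 0 (operand ≠ 0)
(Q ⊃ ¬Q): 0.1 > 0, so result = 0
(R ⊃ R): 0.36 ≤ 0.36, so result = 1
((Q ⊃ ¬Q) ⊃ (R ⊃ R)): 0 ≤ 1, so result = 1
((P ⊃ Q) ∨ ((Q ⊃ ¬Q) ⊃ (R ⊃ R))) = max(0.1, 1) = 1
¬Q: Gödel ¬ of 0.1 = 0 (operand ≠ 0)
¬R: Gödel ¬ of 0.36 = 0 (operand ≠ 0)
(P ∨ Q) = max(0.42, 0.1) = 0.42
(¬R ∧ (P ∨ Q)) = min(0, 0.42) = 0
(¬Q ∨ (¬R ∧ (P ∨ Q))) = max(0, 0) = 0
(P ∨ (¬Q ∨ (¬R ∧ (P ∨ Q)))) = max(0.42, 0) = 0.42
(((P ⊃ Q) ∨ ((Q ⊃ ¬Q) ⊃ (R ⊃ R))) ∨ (P ∨ (¬Q ∨ (¬R ∧ (P ∨ Q))))) = max(1, 0.42) = 1
(R ∧ (((P ⊃ Q) ∨ ((Q ⊃ ¬Q) ⊃ (R ⊃ R))) ∨ (P ∨ (¬Q ∨ (¬R ∧ (P ∨ Q)))))) = min(0.36, 1) = 0.36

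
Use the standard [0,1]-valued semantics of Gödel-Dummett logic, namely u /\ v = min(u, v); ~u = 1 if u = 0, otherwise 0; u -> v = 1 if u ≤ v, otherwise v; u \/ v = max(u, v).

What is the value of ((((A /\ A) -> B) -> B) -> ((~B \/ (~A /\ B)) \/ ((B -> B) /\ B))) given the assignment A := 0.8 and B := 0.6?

0.60

(A /\ A) = min(0.8, 0.8) = 0.8
((A /\ A) -> B): 0.8 > 0.6, so result = 0.6
(((A /\ A) -> B) -> B): 0.6 ≤ 0.6, so result = 1
~B: Gödel ¬ of 0.6 = 0 (operand ≠ 0)
~A: Gödel ¬ of 0.8 = 0 (operand ≠ 0)
(~A /\ B) = min(0, 0.6) = 0
(~B \/ (~A /\ B)) = max(0, 0) = 0
(B -> B): 0.6 ≤ 0.6, so result = 1
((B -> B) /\ B) = min(1, 0.6) = 0.6
((~B \/ (~A /\ B)) \/ ((B -> B) /\ B)) = max(0, 0.6) = 0.6
((((A /\ A) -> B) -> B) -> ((~B \/ (~A /\ B)) \/ ((B -> B) /\ B))): 1 > 0.6, so result = 0.6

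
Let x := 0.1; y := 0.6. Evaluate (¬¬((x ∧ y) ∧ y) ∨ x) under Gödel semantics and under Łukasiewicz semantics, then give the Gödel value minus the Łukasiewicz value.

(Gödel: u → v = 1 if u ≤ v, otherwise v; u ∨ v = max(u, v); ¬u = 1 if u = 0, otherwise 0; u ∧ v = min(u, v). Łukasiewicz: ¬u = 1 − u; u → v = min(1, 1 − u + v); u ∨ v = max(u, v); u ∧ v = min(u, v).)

Gödel evaluation:
  (x ∧ y) = min(0.1, 0.6) = 0.1
  ((x ∧ y) ∧ y) = min(0.1, 0.6) = 0.1
  ¬((x ∧ y) ∧ y): Gödel ¬ of 0.1 = 0 (operand ≠ 0)
  ¬¬((x ∧ y) ∧ y): Gödel ¬ of 0 = 1 (operand is 0)
  (¬¬((x ∧ y) ∧ y) ∨ x) = max(1, 0.1) = 1
  Gödel value = 1
Łukasiewicz evaluation:
  (x ∧ y) = min(0.1, 0.6) = 0.1
  ((x ∧ y) ∧ y) = min(0.1, 0.6) = 0.1
  ¬((x ∧ y) ∧ y): Łukasiewicz ¬ gives 1 − 0.1 = 0.9
  ¬¬((x ∧ y) ∧ y): Łukasiewicz ¬ gives 1 − 0.9 = 0.1
  (¬¬((x ∧ y) ∧ y) ∨ x) = max(0.1, 0.1) = 0.1
  Łukasiewicz value = 0.1
Difference: 1 − 0.1 = 0.90

0.90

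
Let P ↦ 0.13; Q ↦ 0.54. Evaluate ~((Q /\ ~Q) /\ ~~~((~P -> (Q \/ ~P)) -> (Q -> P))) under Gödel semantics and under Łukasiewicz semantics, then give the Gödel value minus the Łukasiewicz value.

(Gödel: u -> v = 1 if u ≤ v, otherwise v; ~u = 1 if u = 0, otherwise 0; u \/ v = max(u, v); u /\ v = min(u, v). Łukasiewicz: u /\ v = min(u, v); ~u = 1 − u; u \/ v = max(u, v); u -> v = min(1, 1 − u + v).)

0.41

Gödel evaluation:
  ~Q: Gödel ¬ of 0.54 = 0 (operand ≠ 0)
  (Q /\ ~Q) = min(0.54, 0) = 0
  ~P: Gödel ¬ of 0.13 = 0 (operand ≠ 0)
  ~P: Gödel ¬ of 0.13 = 0 (operand ≠ 0)
  (Q \/ ~P) = max(0.54, 0) = 0.54
  (~P -> (Q \/ ~P)): 0 ≤ 0.54, so result = 1
  (Q -> P): 0.54 > 0.13, so result = 0.13
  ((~P -> (Q \/ ~P)) -> (Q -> P)): 1 > 0.13, so result = 0.13
  ~((~P -> (Q \/ ~P)) -> (Q -> P)): Gödel ¬ of 0.13 = 0 (operand ≠ 0)
  ~~((~P -> (Q \/ ~P)) -> (Q -> P)): Gödel ¬ of 0 = 1 (operand is 0)
  ~~~((~P -> (Q \/ ~P)) -> (Q -> P)): Gödel ¬ of 1 = 0 (operand ≠ 0)
  ((Q /\ ~Q) /\ ~~~((~P -> (Q \/ ~P)) -> (Q -> P))) = min(0, 0) = 0
  ~((Q /\ ~Q) /\ ~~~((~P -> (Q \/ ~P)) -> (Q -> P))): Gödel ¬ of 0 = 1 (operand is 0)
  Gödel value = 1
Łukasiewicz evaluation:
  ~Q: Łukasiewicz ¬ gives 1 − 0.54 = 0.46
  (Q /\ ~Q) = min(0.54, 0.46) = 0.46
  ~P: Łukasiewicz ¬ gives 1 − 0.13 = 0.87
  ~P: Łukasiewicz ¬ gives 1 − 0.13 = 0.87
  (Q \/ ~P) = max(0.54, 0.87) = 0.87
  (~P -> (Q \/ ~P)): min(1, 1 − 0.87 + 0.87) = 1
  (Q -> P): min(1, 1 − 0.54 + 0.13) = 0.59
  ((~P -> (Q \/ ~P)) -> (Q -> P)): min(1, 1 − 1 + 0.59) = 0.59
  ~((~P -> (Q \/ ~P)) -> (Q -> P)): Łukasiewicz ¬ gives 1 − 0.59 = 0.41
  ~~((~P -> (Q \/ ~P)) -> (Q -> P)): Łukasiewicz ¬ gives 1 − 0.41 = 0.59
  ~~~((~P -> (Q \/ ~P)) -> (Q -> P)): Łukasiewicz ¬ gives 1 − 0.59 = 0.41
  ((Q /\ ~Q) /\ ~~~((~P -> (Q \/ ~P)) -> (Q -> P))) = min(0.46, 0.41) = 0.41
  ~((Q /\ ~Q) /\ ~~~((~P -> (Q \/ ~P)) -> (Q -> P))): Łukasiewicz ¬ gives 1 − 0.41 = 0.59
  Łukasiewicz value = 0.59
Difference: 1 − 0.59 = 0.41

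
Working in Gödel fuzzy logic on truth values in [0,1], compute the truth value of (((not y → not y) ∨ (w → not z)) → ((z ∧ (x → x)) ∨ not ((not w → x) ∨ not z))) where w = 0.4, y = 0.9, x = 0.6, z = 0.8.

not y: Gödel ¬ of 0.9 = 0 (operand ≠ 0)
not y: Gödel ¬ of 0.9 = 0 (operand ≠ 0)
(not y → not y): 0 ≤ 0, so result = 1
not z: Gödel ¬ of 0.8 = 0 (operand ≠ 0)
(w → not z): 0.4 > 0, so result = 0
((not y → not y) ∨ (w → not z)) = max(1, 0) = 1
(x → x): 0.6 ≤ 0.6, so result = 1
(z ∧ (x → x)) = min(0.8, 1) = 0.8
not w: Gödel ¬ of 0.4 = 0 (operand ≠ 0)
(not w → x): 0 ≤ 0.6, so result = 1
not z: Gödel ¬ of 0.8 = 0 (operand ≠ 0)
((not w → x) ∨ not z) = max(1, 0) = 1
not ((not w → x) ∨ not z): Gödel ¬ of 1 = 0 (operand ≠ 0)
((z ∧ (x → x)) ∨ not ((not w → x) ∨ not z)) = max(0.8, 0) = 0.8
(((not y → not y) ∨ (w → not z)) → ((z ∧ (x → x)) ∨ not ((not w → x) ∨ not z))): 1 > 0.8, so result = 0.8

0.80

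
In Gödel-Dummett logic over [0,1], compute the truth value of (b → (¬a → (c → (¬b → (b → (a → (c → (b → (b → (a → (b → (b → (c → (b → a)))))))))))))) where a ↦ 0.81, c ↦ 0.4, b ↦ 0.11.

1.00

¬a: Gödel ¬ of 0.81 = 0 (operand ≠ 0)
¬b: Gödel ¬ of 0.11 = 0 (operand ≠ 0)
(b → a): 0.11 ≤ 0.81, so result = 1
(c → (b → a)): 0.4 ≤ 1, so result = 1
(b → (c → (b → a))): 0.11 ≤ 1, so result = 1
(b → (b → (c → (b → a)))): 0.11 ≤ 1, so result = 1
(a → (b → (b → (c → (b → a))))): 0.81 ≤ 1, so result = 1
(b → (a → (b → (b → (c → (b → a)))))): 0.11 ≤ 1, so result = 1
(b → (b → (a → (b → (b → (c → (b → a))))))): 0.11 ≤ 1, so result = 1
(c → (b → (b → (a → (b → (b → (c → (b → a)))))))): 0.4 ≤ 1, so result = 1
(a → (c → (b → (b → (a → (b → (b → (c → (b → a))))))))): 0.81 ≤ 1, so result = 1
(b → (a → (c → (b → (b → (a → (b → (b → (c → (b → a)))))))))): 0.11 ≤ 1, so result = 1
(¬b → (b → (a → (c → (b → (b → (a → (b → (b → (c → (b → a))))))))))): 0 ≤ 1, so result = 1
(c → (¬b → (b → (a → (c → (b → (b → (a → (b → (b → (c → (b → a)))))))))))): 0.4 ≤ 1, so result = 1
(¬a → (c → (¬b → (b → (a → (c → (b → (b → (a → (b → (b → (c → (b → a))))))))))))): 0 ≤ 1, so result = 1
(b → (¬a → (c → (¬b → (b → (a → (c → (b → (b → (a → (b → (b → (c → (b → a)))))))))))))): 0.11 ≤ 1, so result = 1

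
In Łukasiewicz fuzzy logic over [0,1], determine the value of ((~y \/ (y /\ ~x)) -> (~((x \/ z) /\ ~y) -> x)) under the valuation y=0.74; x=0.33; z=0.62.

~y: Łukasiewicz ¬ gives 1 − 0.74 = 0.26
~x: Łukasiewicz ¬ gives 1 − 0.33 = 0.67
(y /\ ~x) = min(0.74, 0.67) = 0.67
(~y \/ (y /\ ~x)) = max(0.26, 0.67) = 0.67
(x \/ z) = max(0.33, 0.62) = 0.62
~y: Łukasiewicz ¬ gives 1 − 0.74 = 0.26
((x \/ z) /\ ~y) = min(0.62, 0.26) = 0.26
~((x \/ z) /\ ~y): Łukasiewicz ¬ gives 1 − 0.26 = 0.74
(~((x \/ z) /\ ~y) -> x): min(1, 1 − 0.74 + 0.33) = 0.59
((~y \/ (y /\ ~x)) -> (~((x \/ z) /\ ~y) -> x)): min(1, 1 − 0.67 + 0.59) = 0.92

0.92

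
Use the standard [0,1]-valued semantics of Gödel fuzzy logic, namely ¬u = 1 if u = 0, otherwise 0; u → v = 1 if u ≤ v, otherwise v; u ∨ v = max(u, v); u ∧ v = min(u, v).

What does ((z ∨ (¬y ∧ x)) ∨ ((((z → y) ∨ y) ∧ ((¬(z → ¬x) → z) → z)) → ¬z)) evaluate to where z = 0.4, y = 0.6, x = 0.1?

0.40

¬y: Gödel ¬ of 0.6 = 0 (operand ≠ 0)
(¬y ∧ x) = min(0, 0.1) = 0
(z ∨ (¬y ∧ x)) = max(0.4, 0) = 0.4
(z → y): 0.4 ≤ 0.6, so result = 1
((z → y) ∨ y) = max(1, 0.6) = 1
¬x: Gödel ¬ of 0.1 = 0 (operand ≠ 0)
(z → ¬x): 0.4 > 0, so result = 0
¬(z → ¬x): Gödel ¬ of 0 = 1 (operand is 0)
(¬(z → ¬x) → z): 1 > 0.4, so result = 0.4
((¬(z → ¬x) → z) → z): 0.4 ≤ 0.4, so result = 1
(((z → y) ∨ y) ∧ ((¬(z → ¬x) → z) → z)) = min(1, 1) = 1
¬z: Gödel ¬ of 0.4 = 0 (operand ≠ 0)
((((z → y) ∨ y) ∧ ((¬(z → ¬x) → z) → z)) → ¬z): 1 > 0, so result = 0
((z ∨ (¬y ∧ x)) ∨ ((((z → y) ∨ y) ∧ ((¬(z → ¬x) → z) → z)) → ¬z)) = max(0.4, 0) = 0.4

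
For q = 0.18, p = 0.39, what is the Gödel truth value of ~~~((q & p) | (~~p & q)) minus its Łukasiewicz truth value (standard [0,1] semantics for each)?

-0.82

Gödel evaluation:
  (q & p) = min(0.18, 0.39) = 0.18
  ~p: Gödel ¬ of 0.39 = 0 (operand ≠ 0)
  ~~p: Gödel ¬ of 0 = 1 (operand is 0)
  (~~p & q) = min(1, 0.18) = 0.18
  ((q & p) | (~~p & q)) = max(0.18, 0.18) = 0.18
  ~((q & p) | (~~p & q)): Gödel ¬ of 0.18 = 0 (operand ≠ 0)
  ~~((q & p) | (~~p & q)): Gödel ¬ of 0 = 1 (operand is 0)
  ~~~((q & p) | (~~p & q)): Gödel ¬ of 1 = 0 (operand ≠ 0)
  Gödel value = 0
Łukasiewicz evaluation:
  (q & p) = min(0.18, 0.39) = 0.18
  ~p: Łukasiewicz ¬ gives 1 − 0.39 = 0.61
  ~~p: Łukasiewicz ¬ gives 1 − 0.61 = 0.39
  (~~p & q) = min(0.39, 0.18) = 0.18
  ((q & p) | (~~p & q)) = max(0.18, 0.18) = 0.18
  ~((q & p) | (~~p & q)): Łukasiewicz ¬ gives 1 − 0.18 = 0.82
  ~~((q & p) | (~~p & q)): Łukasiewicz ¬ gives 1 − 0.82 = 0.18
  ~~~((q & p) | (~~p & q)): Łukasiewicz ¬ gives 1 − 0.18 = 0.82
  Łukasiewicz value = 0.82
Difference: 0 − 0.82 = -0.82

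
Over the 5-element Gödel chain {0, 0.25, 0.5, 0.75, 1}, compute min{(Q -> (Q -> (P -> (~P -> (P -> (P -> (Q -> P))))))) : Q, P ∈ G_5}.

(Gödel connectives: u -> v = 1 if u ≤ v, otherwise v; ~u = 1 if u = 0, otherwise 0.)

1.00

Every assignment gives 1. For instance at Q = 0, P = 0:
  ~P: Gödel ¬ of 0 = 1 (operand is 0)
  (Q -> P): 0 ≤ 0, so result = 1
  (P -> (Q -> P)): 0 ≤ 1, so result = 1
  (P -> (P -> (Q -> P))): 0 ≤ 1, so result = 1
  (~P -> (P -> (P -> (Q -> P)))): 1 ≤ 1, so result = 1
  (P -> (~P -> (P -> (P -> (Q -> P))))): 0 ≤ 1, so result = 1
  (Q -> (P -> (~P -> (P -> (P -> (Q -> P)))))): 0 ≤ 1, so result = 1
  (Q -> (Q -> (P -> (~P -> (P -> (P -> (Q -> P))))))): 0 ≤ 1, so result = 1
All 25 assignments give value 1 — the formula is a G_5-tautology.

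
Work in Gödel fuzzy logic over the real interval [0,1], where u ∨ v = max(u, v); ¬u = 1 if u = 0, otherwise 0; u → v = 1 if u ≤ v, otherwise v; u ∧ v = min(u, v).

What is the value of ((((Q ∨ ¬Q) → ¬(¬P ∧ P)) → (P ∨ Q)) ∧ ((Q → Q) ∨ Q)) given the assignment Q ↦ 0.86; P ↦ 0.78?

¬Q: Gödel ¬ of 0.86 = 0 (operand ≠ 0)
(Q ∨ ¬Q) = max(0.86, 0) = 0.86
¬P: Gödel ¬ of 0.78 = 0 (operand ≠ 0)
(¬P ∧ P) = min(0, 0.78) = 0
¬(¬P ∧ P): Gödel ¬ of 0 = 1 (operand is 0)
((Q ∨ ¬Q) → ¬(¬P ∧ P)): 0.86 ≤ 1, so result = 1
(P ∨ Q) = max(0.78, 0.86) = 0.86
(((Q ∨ ¬Q) → ¬(¬P ∧ P)) → (P ∨ Q)): 1 > 0.86, so result = 0.86
(Q → Q): 0.86 ≤ 0.86, so result = 1
((Q → Q) ∨ Q) = max(1, 0.86) = 1
((((Q ∨ ¬Q) → ¬(¬P ∧ P)) → (P ∨ Q)) ∧ ((Q → Q) ∨ Q)) = min(0.86, 1) = 0.86

0.86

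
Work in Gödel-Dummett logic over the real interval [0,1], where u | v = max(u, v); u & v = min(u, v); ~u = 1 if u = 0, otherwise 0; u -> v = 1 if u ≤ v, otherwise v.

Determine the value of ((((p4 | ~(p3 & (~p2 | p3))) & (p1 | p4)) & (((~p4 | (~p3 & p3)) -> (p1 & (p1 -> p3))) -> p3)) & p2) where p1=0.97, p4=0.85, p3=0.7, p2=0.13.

~p2: Gödel ¬ of 0.13 = 0 (operand ≠ 0)
(~p2 | p3) = max(0, 0.7) = 0.7
(p3 & (~p2 | p3)) = min(0.7, 0.7) = 0.7
~(p3 & (~p2 | p3)): Gödel ¬ of 0.7 = 0 (operand ≠ 0)
(p4 | ~(p3 & (~p2 | p3))) = max(0.85, 0) = 0.85
(p1 | p4) = max(0.97, 0.85) = 0.97
((p4 | ~(p3 & (~p2 | p3))) & (p1 | p4)) = min(0.85, 0.97) = 0.85
~p4: Gödel ¬ of 0.85 = 0 (operand ≠ 0)
~p3: Gödel ¬ of 0.7 = 0 (operand ≠ 0)
(~p3 & p3) = min(0, 0.7) = 0
(~p4 | (~p3 & p3)) = max(0, 0) = 0
(p1 -> p3): 0.97 > 0.7, so result = 0.7
(p1 & (p1 -> p3)) = min(0.97, 0.7) = 0.7
((~p4 | (~p3 & p3)) -> (p1 & (p1 -> p3))): 0 ≤ 0.7, so result = 1
(((~p4 | (~p3 & p3)) -> (p1 & (p1 -> p3))) -> p3): 1 > 0.7, so result = 0.7
(((p4 | ~(p3 & (~p2 | p3))) & (p1 | p4)) & (((~p4 | (~p3 & p3)) -> (p1 & (p1 -> p3))) -> p3)) = min(0.85, 0.7) = 0.7
((((p4 | ~(p3 & (~p2 | p3))) & (p1 | p4)) & (((~p4 | (~p3 & p3)) -> (p1 & (p1 -> p3))) -> p3)) & p2) = min(0.7, 0.13) = 0.13

0.13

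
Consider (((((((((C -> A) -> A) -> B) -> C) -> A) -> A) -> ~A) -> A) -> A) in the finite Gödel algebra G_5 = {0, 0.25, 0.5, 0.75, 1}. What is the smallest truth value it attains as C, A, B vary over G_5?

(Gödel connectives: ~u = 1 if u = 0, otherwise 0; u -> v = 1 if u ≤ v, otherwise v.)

The minimum is attained at C = 0, A = 0.25, B = 0:
  (C -> A): 0 ≤ 0.25, so result = 1
  ((C -> A) -> A): 1 > 0.25, so result = 0.25
  (((C -> A) -> A) -> B): 0.25 > 0, so result = 0
  ((((C -> A) -> A) -> B) -> C): 0 ≤ 0, so result = 1
  (((((C -> A) -> A) -> B) -> C) -> A): 1 > 0.25, so result = 0.25
  ((((((C -> A) -> A) -> B) -> C) -> A) -> A): 0.25 ≤ 0.25, so result = 1
  ~A: Gödel ¬ of 0.25 = 0 (operand ≠ 0)
  (((((((C -> A) -> A) -> B) -> C) -> A) -> A) -> ~A): 1 > 0, so result = 0
  ((((((((C -> A) -> A) -> B) -> C) -> A) -> A) -> ~A) -> A): 0 ≤ 0.25, so result = 1
  (((((((((C -> A) -> A) -> B) -> C) -> A) -> A) -> ~A) -> A) -> A): 1 > 0.25, so result = 0.25
Checking all 125 assignments confirms none give a value below 0.25.

0.25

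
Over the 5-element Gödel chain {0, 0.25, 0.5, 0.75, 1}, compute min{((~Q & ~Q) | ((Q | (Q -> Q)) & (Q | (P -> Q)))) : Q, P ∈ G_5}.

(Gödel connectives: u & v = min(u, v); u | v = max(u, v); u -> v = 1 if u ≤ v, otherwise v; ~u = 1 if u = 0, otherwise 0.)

The minimum is attained at Q = 0.25, P = 0.5:
  ~Q: Gödel ¬ of 0.25 = 0 (operand ≠ 0)
  ~Q: Gödel ¬ of 0.25 = 0 (operand ≠ 0)
  (~Q & ~Q) = min(0, 0) = 0
  (Q -> Q): 0.25 ≤ 0.25, so result = 1
  (Q | (Q -> Q)) = max(0.25, 1) = 1
  (P -> Q): 0.5 > 0.25, so result = 0.25
  (Q | (P -> Q)) = max(0.25, 0.25) = 0.25
  ((Q | (Q -> Q)) & (Q | (P -> Q))) = min(1, 0.25) = 0.25
  ((~Q & ~Q) | ((Q | (Q -> Q)) & (Q | (P -> Q)))) = max(0, 0.25) = 0.25
Checking all 25 assignments confirms none give a value below 0.25.

0.25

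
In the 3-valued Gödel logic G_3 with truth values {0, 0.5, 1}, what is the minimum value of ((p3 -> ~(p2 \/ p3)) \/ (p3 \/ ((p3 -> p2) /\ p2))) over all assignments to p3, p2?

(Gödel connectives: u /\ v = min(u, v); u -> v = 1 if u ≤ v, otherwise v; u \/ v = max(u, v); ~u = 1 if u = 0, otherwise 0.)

The minimum is attained at p3 = 0.5, p2 = 0:
  (p2 \/ p3) = max(0, 0.5) = 0.5
  ~(p2 \/ p3): Gödel ¬ of 0.5 = 0 (operand ≠ 0)
  (p3 -> ~(p2 \/ p3)): 0.5 > 0, so result = 0
  (p3 -> p2): 0.5 > 0, so result = 0
  ((p3 -> p2) /\ p2) = min(0, 0) = 0
  (p3 \/ ((p3 -> p2) /\ p2)) = max(0.5, 0) = 0.5
  ((p3 -> ~(p2 \/ p3)) \/ (p3 \/ ((p3 -> p2) /\ p2))) = max(0, 0.5) = 0.5
Checking all 9 assignments confirms none give a value below 0.50.

0.50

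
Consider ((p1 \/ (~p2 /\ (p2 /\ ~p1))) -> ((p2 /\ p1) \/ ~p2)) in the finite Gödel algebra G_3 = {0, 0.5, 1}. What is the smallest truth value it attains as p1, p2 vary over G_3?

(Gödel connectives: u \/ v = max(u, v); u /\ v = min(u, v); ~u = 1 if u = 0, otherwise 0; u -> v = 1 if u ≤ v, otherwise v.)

The minimum is attained at p1 = 1, p2 = 0.5:
  ~p2: Gödel ¬ of 0.5 = 0 (operand ≠ 0)
  ~p1: Gödel ¬ of 1 = 0 (operand ≠ 0)
  (p2 /\ ~p1) = min(0.5, 0) = 0
  (~p2 /\ (p2 /\ ~p1)) = min(0, 0) = 0
  (p1 \/ (~p2 /\ (p2 /\ ~p1))) = max(1, 0) = 1
  (p2 /\ p1) = min(0.5, 1) = 0.5
  ~p2: Gödel ¬ of 0.5 = 0 (operand ≠ 0)
  ((p2 /\ p1) \/ ~p2) = max(0.5, 0) = 0.5
  ((p1 \/ (~p2 /\ (p2 /\ ~p1))) -> ((p2 /\ p1) \/ ~p2)): 1 > 0.5, so result = 0.5
Checking all 9 assignments confirms none give a value below 0.50.

0.50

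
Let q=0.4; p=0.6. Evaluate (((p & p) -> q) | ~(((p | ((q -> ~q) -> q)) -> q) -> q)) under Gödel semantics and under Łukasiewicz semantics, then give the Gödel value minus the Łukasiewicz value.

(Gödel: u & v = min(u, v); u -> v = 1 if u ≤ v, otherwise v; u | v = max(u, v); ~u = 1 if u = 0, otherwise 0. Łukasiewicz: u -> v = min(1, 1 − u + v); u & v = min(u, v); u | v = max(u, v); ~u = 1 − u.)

-0.40

Gödel evaluation:
  (p & p) = min(0.6, 0.6) = 0.6
  ((p & p) -> q): 0.6 > 0.4, so result = 0.4
  ~q: Gödel ¬ of 0.4 = 0 (operand ≠ 0)
  (q -> ~q): 0.4 > 0, so result = 0
  ((q -> ~q) -> q): 0 ≤ 0.4, so result = 1
  (p | ((q -> ~q) -> q)) = max(0.6, 1) = 1
  ((p | ((q -> ~q) -> q)) -> q): 1 > 0.4, so result = 0.4
  (((p | ((q -> ~q) -> q)) -> q) -> q): 0.4 ≤ 0.4, so result = 1
  ~(((p | ((q -> ~q) -> q)) -> q) -> q): Gödel ¬ of 1 = 0 (operand ≠ 0)
  (((p & p) -> q) | ~(((p | ((q -> ~q) -> q)) -> q) -> q)) = max(0.4, 0) = 0.4
  Gödel value = 0.4
Łukasiewicz evaluation:
  (p & p) = min(0.6, 0.6) = 0.6
  ((p & p) -> q): min(1, 1 − 0.6 + 0.4) = 0.8
  ~q: Łukasiewicz ¬ gives 1 − 0.4 = 0.6
  (q -> ~q): min(1, 1 − 0.4 + 0.6) = 1
  ((q -> ~q) -> q): min(1, 1 − 1 + 0.4) = 0.4
  (p | ((q -> ~q) -> q)) = max(0.6, 0.4) = 0.6
  ((p | ((q -> ~q) -> q)) -> q): min(1, 1 − 0.6 + 0.4) = 0.8
  (((p | ((q -> ~q) -> q)) -> q) -> q): min(1, 1 − 0.8 + 0.4) = 0.6
  ~(((p | ((q -> ~q) -> q)) -> q) -> q): Łukasiewicz ¬ gives 1 − 0.6 = 0.4
  (((p & p) -> q) | ~(((p | ((q -> ~q) -> q)) -> q) -> q)) = max(0.8, 0.4) = 0.8
  Łukasiewicz value = 0.8
Difference: 0.4 − 0.8 = -0.40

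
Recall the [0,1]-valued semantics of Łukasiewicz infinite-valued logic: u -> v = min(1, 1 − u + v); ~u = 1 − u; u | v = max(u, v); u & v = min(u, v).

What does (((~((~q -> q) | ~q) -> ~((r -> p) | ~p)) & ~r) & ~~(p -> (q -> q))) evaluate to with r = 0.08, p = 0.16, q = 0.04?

0.92

~q: Łukasiewicz ¬ gives 1 − 0.04 = 0.96
(~q -> q): min(1, 1 − 0.96 + 0.04) = 0.08
~q: Łukasiewicz ¬ gives 1 − 0.04 = 0.96
((~q -> q) | ~q) = max(0.08, 0.96) = 0.96
~((~q -> q) | ~q): Łukasiewicz ¬ gives 1 − 0.96 = 0.04
(r -> p): min(1, 1 − 0.08 + 0.16) = 1
~p: Łukasiewicz ¬ gives 1 − 0.16 = 0.84
((r -> p) | ~p) = max(1, 0.84) = 1
~((r -> p) | ~p): Łukasiewicz ¬ gives 1 − 1 = 0
(~((~q -> q) | ~q) -> ~((r -> p) | ~p)): min(1, 1 − 0.04 + 0) = 0.96
~r: Łukasiewicz ¬ gives 1 − 0.08 = 0.92
((~((~q -> q) | ~q) -> ~((r -> p) | ~p)) & ~r) = min(0.96, 0.92) = 0.92
(q -> q): min(1, 1 − 0.04 + 0.04) = 1
(p -> (q -> q)): min(1, 1 − 0.16 + 1) = 1
~(p -> (q -> q)): Łukasiewicz ¬ gives 1 − 1 = 0
~~(p -> (q -> q)): Łukasiewicz ¬ gives 1 − 0 = 1
(((~((~q -> q) | ~q) -> ~((r -> p) | ~p)) & ~r) & ~~(p -> (q -> q))) = min(0.92, 1) = 0.92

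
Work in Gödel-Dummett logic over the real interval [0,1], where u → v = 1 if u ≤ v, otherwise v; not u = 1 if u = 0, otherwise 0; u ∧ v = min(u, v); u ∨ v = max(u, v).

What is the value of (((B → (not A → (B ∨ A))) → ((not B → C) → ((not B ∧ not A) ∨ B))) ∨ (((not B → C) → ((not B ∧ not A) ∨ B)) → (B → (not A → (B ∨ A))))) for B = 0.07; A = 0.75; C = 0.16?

not A: Gödel ¬ of 0.75 = 0 (operand ≠ 0)
(B ∨ A) = max(0.07, 0.75) = 0.75
(not A → (B ∨ A)): 0 ≤ 0.75, so result = 1
(B → (not A → (B ∨ A))): 0.07 ≤ 1, so result = 1
not B: Gödel ¬ of 0.07 = 0 (operand ≠ 0)
(not B → C): 0 ≤ 0.16, so result = 1
not B: Gödel ¬ of 0.07 = 0 (operand ≠ 0)
not A: Gödel ¬ of 0.75 = 0 (operand ≠ 0)
(not B ∧ not A) = min(0, 0) = 0
((not B ∧ not A) ∨ B) = max(0, 0.07) = 0.07
((not B → C) → ((not B ∧ not A) ∨ B)): 1 > 0.07, so result = 0.07
((B → (not A → (B ∨ A))) → ((not B → C) → ((not B ∧ not A) ∨ B))): 1 > 0.07, so result = 0.07
not B: Gödel ¬ of 0.07 = 0 (operand ≠ 0)
(not B → C): 0 ≤ 0.16, so result = 1
not B: Gödel ¬ of 0.07 = 0 (operand ≠ 0)
not A: Gödel ¬ of 0.75 = 0 (operand ≠ 0)
(not B ∧ not A) = min(0, 0) = 0
((not B ∧ not A) ∨ B) = max(0, 0.07) = 0.07
((not B → C) → ((not B ∧ not A) ∨ B)): 1 > 0.07, so result = 0.07
not A: Gödel ¬ of 0.75 = 0 (operand ≠ 0)
(B ∨ A) = max(0.07, 0.75) = 0.75
(not A → (B ∨ A)): 0 ≤ 0.75, so result = 1
(B → (not A → (B ∨ A))): 0.07 ≤ 1, so result = 1
(((not B → C) → ((not B ∧ not A) ∨ B)) → (B → (not A → (B ∨ A)))): 0.07 ≤ 1, so result = 1
(((B → (not A → (B ∨ A))) → ((not B → C) → ((not B ∧ not A) ∨ B))) ∨ (((not B → C) → ((not B ∧ not A) ∨ B)) → (B → (not A → (B ∨ A))))) = max(0.07, 1) = 1

1.00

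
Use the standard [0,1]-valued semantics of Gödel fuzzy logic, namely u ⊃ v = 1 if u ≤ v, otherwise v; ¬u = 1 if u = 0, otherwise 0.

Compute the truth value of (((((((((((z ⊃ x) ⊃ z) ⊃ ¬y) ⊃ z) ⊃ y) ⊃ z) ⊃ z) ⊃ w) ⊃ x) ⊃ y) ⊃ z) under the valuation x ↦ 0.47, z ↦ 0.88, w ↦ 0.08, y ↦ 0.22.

(z ⊃ x): 0.88 > 0.47, so result = 0.47
((z ⊃ x) ⊃ z): 0.47 ≤ 0.88, so result = 1
¬y: Gödel ¬ of 0.22 = 0 (operand ≠ 0)
(((z ⊃ x) ⊃ z) ⊃ ¬y): 1 > 0, so result = 0
((((z ⊃ x) ⊃ z) ⊃ ¬y) ⊃ z): 0 ≤ 0.88, so result = 1
(((((z ⊃ x) ⊃ z) ⊃ ¬y) ⊃ z) ⊃ y): 1 > 0.22, so result = 0.22
((((((z ⊃ x) ⊃ z) ⊃ ¬y) ⊃ z) ⊃ y) ⊃ z): 0.22 ≤ 0.88, so result = 1
(((((((z ⊃ x) ⊃ z) ⊃ ¬y) ⊃ z) ⊃ y) ⊃ z) ⊃ z): 1 > 0.88, so result = 0.88
((((((((z ⊃ x) ⊃ z) ⊃ ¬y) ⊃ z) ⊃ y) ⊃ z) ⊃ z) ⊃ w): 0.88 > 0.08, so result = 0.08
(((((((((z ⊃ x) ⊃ z) ⊃ ¬y) ⊃ z) ⊃ y) ⊃ z) ⊃ z) ⊃ w) ⊃ x): 0.08 ≤ 0.47, so result = 1
((((((((((z ⊃ x) ⊃ z) ⊃ ¬y) ⊃ z) ⊃ y) ⊃ z) ⊃ z) ⊃ w) ⊃ x) ⊃ y): 1 > 0.22, so result = 0.22
(((((((((((z ⊃ x) ⊃ z) ⊃ ¬y) ⊃ z) ⊃ y) ⊃ z) ⊃ z) ⊃ w) ⊃ x) ⊃ y) ⊃ z): 0.22 ≤ 0.88, so result = 1

1.00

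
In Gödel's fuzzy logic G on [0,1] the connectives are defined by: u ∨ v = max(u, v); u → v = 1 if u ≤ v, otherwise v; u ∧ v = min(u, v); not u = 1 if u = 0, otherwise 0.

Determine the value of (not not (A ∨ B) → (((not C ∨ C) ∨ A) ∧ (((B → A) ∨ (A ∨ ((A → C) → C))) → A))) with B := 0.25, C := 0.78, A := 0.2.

(A ∨ B) = max(0.2, 0.25) = 0.25
not (A ∨ B): Gödel ¬ of 0.25 = 0 (operand ≠ 0)
not not (A ∨ B): Gödel ¬ of 0 = 1 (operand is 0)
not C: Gödel ¬ of 0.78 = 0 (operand ≠ 0)
(not C ∨ C) = max(0, 0.78) = 0.78
((not C ∨ C) ∨ A) = max(0.78, 0.2) = 0.78
(B → A): 0.25 > 0.2, so result = 0.2
(A → C): 0.2 ≤ 0.78, so result = 1
((A → C) → C): 1 > 0.78, so result = 0.78
(A ∨ ((A → C) → C)) = max(0.2, 0.78) = 0.78
((B → A) ∨ (A ∨ ((A → C) → C))) = max(0.2, 0.78) = 0.78
(((B → A) ∨ (A ∨ ((A → C) → C))) → A): 0.78 > 0.2, so result = 0.2
(((not C ∨ C) ∨ A) ∧ (((B → A) ∨ (A ∨ ((A → C) → C))) → A)) = min(0.78, 0.2) = 0.2
(not not (A ∨ B) → (((not C ∨ C) ∨ A) ∧ (((B → A) ∨ (A ∨ ((A → C) → C))) → A))): 1 > 0.2, so result = 0.2

0.20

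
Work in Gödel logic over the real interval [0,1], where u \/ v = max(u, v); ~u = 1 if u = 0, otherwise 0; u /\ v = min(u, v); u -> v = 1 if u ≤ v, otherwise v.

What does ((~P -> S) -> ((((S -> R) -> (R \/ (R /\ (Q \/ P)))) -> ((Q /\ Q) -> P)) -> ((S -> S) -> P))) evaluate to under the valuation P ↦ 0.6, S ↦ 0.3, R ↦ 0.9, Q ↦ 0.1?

0.60

~P: Gödel ¬ of 0.6 = 0 (operand ≠ 0)
(~P -> S): 0 ≤ 0.3, so result = 1
(S -> R): 0.3 ≤ 0.9, so result = 1
(Q \/ P) = max(0.1, 0.6) = 0.6
(R /\ (Q \/ P)) = min(0.9, 0.6) = 0.6
(R \/ (R /\ (Q \/ P))) = max(0.9, 0.6) = 0.9
((S -> R) -> (R \/ (R /\ (Q \/ P)))): 1 > 0.9, so result = 0.9
(Q /\ Q) = min(0.1, 0.1) = 0.1
((Q /\ Q) -> P): 0.1 ≤ 0.6, so result = 1
(((S -> R) -> (R \/ (R /\ (Q \/ P)))) -> ((Q /\ Q) -> P)): 0.9 ≤ 1, so result = 1
(S -> S): 0.3 ≤ 0.3, so result = 1
((S -> S) -> P): 1 > 0.6, so result = 0.6
((((S -> R) -> (R \/ (R /\ (Q \/ P)))) -> ((Q /\ Q) -> P)) -> ((S -> S) -> P)): 1 > 0.6, so result = 0.6
((~P -> S) -> ((((S -> R) -> (R \/ (R /\ (Q \/ P)))) -> ((Q /\ Q) -> P)) -> ((S -> S) -> P))): 1 > 0.6, so result = 0.6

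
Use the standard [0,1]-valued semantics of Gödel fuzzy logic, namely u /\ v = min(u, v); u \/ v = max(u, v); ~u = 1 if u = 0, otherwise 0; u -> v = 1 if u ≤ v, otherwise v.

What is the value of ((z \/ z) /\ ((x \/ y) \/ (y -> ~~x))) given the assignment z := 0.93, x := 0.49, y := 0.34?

(z \/ z) = max(0.93, 0.93) = 0.93
(x \/ y) = max(0.49, 0.34) = 0.49
~x: Gödel ¬ of 0.49 = 0 (operand ≠ 0)
~~x: Gödel ¬ of 0 = 1 (operand is 0)
(y -> ~~x): 0.34 ≤ 1, so result = 1
((x \/ y) \/ (y -> ~~x)) = max(0.49, 1) = 1
((z \/ z) /\ ((x \/ y) \/ (y -> ~~x))) = min(0.93, 1) = 0.93

0.93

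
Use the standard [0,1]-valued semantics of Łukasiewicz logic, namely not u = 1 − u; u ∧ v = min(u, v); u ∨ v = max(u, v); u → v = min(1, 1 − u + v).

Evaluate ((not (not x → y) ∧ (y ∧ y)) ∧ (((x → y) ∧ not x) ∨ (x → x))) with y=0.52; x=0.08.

not x: Łukasiewicz ¬ gives 1 − 0.08 = 0.92
(not x → y): min(1, 1 − 0.92 + 0.52) = 0.6
not (not x → y): Łukasiewicz ¬ gives 1 − 0.6 = 0.4
(y ∧ y) = min(0.52, 0.52) = 0.52
(not (not x → y) ∧ (y ∧ y)) = min(0.4, 0.52) = 0.4
(x → y): min(1, 1 − 0.08 + 0.52) = 1
not x: Łukasiewicz ¬ gives 1 − 0.08 = 0.92
((x → y) ∧ not x) = min(1, 0.92) = 0.92
(x → x): min(1, 1 − 0.08 + 0.08) = 1
(((x → y) ∧ not x) ∨ (x → x)) = max(0.92, 1) = 1
((not (not x → y) ∧ (y ∧ y)) ∧ (((x → y) ∧ not x) ∨ (x → x))) = min(0.4, 1) = 0.4

0.40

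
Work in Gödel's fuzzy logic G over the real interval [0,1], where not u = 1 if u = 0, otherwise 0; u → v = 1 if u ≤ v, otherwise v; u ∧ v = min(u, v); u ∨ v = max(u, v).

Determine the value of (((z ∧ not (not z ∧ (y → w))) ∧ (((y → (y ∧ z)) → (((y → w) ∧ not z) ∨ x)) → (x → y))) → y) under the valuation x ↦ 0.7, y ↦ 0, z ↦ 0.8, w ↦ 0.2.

not z: Gödel ¬ of 0.8 = 0 (operand ≠ 0)
(y → w): 0 ≤ 0.2, so result = 1
(not z ∧ (y → w)) = min(0, 1) = 0
not (not z ∧ (y → w)): Gödel ¬ of 0 = 1 (operand is 0)
(z ∧ not (not z ∧ (y → w))) = min(0.8, 1) = 0.8
(y ∧ z) = min(0, 0.8) = 0
(y → (y ∧ z)): 0 ≤ 0, so result = 1
(y → w): 0 ≤ 0.2, so result = 1
not z: Gödel ¬ of 0.8 = 0 (operand ≠ 0)
((y → w) ∧ not z) = min(1, 0) = 0
(((y → w) ∧ not z) ∨ x) = max(0, 0.7) = 0.7
((y → (y ∧ z)) → (((y → w) ∧ not z) ∨ x)): 1 > 0.7, so result = 0.7
(x → y): 0.7 > 0, so result = 0
(((y → (y ∧ z)) → (((y → w) ∧ not z) ∨ x)) → (x → y)): 0.7 > 0, so result = 0
((z ∧ not (not z ∧ (y → w))) ∧ (((y → (y ∧ z)) → (((y → w) ∧ not z) ∨ x)) → (x → y))) = min(0.8, 0) = 0
(((z ∧ not (not z ∧ (y → w))) ∧ (((y → (y ∧ z)) → (((y → w) ∧ not z) ∨ x)) → (x → y))) → y): 0 ≤ 0, so result = 1

1.00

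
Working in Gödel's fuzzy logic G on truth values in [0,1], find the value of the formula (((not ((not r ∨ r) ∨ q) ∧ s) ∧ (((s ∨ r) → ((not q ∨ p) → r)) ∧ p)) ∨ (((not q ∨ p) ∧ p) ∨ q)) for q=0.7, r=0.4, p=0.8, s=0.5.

0.80

not r: Gödel ¬ of 0.4 = 0 (operand ≠ 0)
(not r ∨ r) = max(0, 0.4) = 0.4
((not r ∨ r) ∨ q) = max(0.4, 0.7) = 0.7
not ((not r ∨ r) ∨ q): Gödel ¬ of 0.7 = 0 (operand ≠ 0)
(not ((not r ∨ r) ∨ q) ∧ s) = min(0, 0.5) = 0
(s ∨ r) = max(0.5, 0.4) = 0.5
not q: Gödel ¬ of 0.7 = 0 (operand ≠ 0)
(not q ∨ p) = max(0, 0.8) = 0.8
((not q ∨ p) → r): 0.8 > 0.4, so result = 0.4
((s ∨ r) → ((not q ∨ p) → r)): 0.5 > 0.4, so result = 0.4
(((s ∨ r) → ((not q ∨ p) → r)) ∧ p) = min(0.4, 0.8) = 0.4
((not ((not r ∨ r) ∨ q) ∧ s) ∧ (((s ∨ r) → ((not q ∨ p) → r)) ∧ p)) = min(0, 0.4) = 0
not q: Gödel ¬ of 0.7 = 0 (operand ≠ 0)
(not q ∨ p) = max(0, 0.8) = 0.8
((not q ∨ p) ∧ p) = min(0.8, 0.8) = 0.8
(((not q ∨ p) ∧ p) ∨ q) = max(0.8, 0.7) = 0.8
(((not ((not r ∨ r) ∨ q) ∧ s) ∧ (((s ∨ r) → ((not q ∨ p) → r)) ∧ p)) ∨ (((not q ∨ p) ∧ p) ∨ q)) = max(0, 0.8) = 0.8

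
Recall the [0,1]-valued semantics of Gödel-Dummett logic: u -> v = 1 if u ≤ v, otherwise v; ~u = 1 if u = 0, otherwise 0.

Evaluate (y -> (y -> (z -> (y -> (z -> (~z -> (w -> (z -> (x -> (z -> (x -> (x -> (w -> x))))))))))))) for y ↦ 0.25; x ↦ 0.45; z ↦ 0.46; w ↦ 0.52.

~z: Gödel ¬ of 0.46 = 0 (operand ≠ 0)
(w -> x): 0.52 > 0.45, so result = 0.45
(x -> (w -> x)): 0.45 ≤ 0.45, so result = 1
(x -> (x -> (w -> x))): 0.45 ≤ 1, so result = 1
(z -> (x -> (x -> (w -> x)))): 0.46 ≤ 1, so result = 1
(x -> (z -> (x -> (x -> (w -> x))))): 0.45 ≤ 1, so result = 1
(z -> (x -> (z -> (x -> (x -> (w -> x)))))): 0.46 ≤ 1, so result = 1
(w -> (z -> (x -> (z -> (x -> (x -> (w -> x))))))): 0.52 ≤ 1, so result = 1
(~z -> (w -> (z -> (x -> (z -> (x -> (x -> (w -> x)))))))): 0 ≤ 1, so result = 1
(z -> (~z -> (w -> (z -> (x -> (z -> (x -> (x -> (w -> x))))))))): 0.46 ≤ 1, so result = 1
(y -> (z -> (~z -> (w -> (z -> (x -> (z -> (x -> (x -> (w -> x)))))))))): 0.25 ≤ 1, so result = 1
(z -> (y -> (z -> (~z -> (w -> (z -> (x -> (z -> (x -> (x -> (w -> x))))))))))): 0.46 ≤ 1, so result = 1
(y -> (z -> (y -> (z -> (~z -> (w -> (z -> (x -> (z -> (x -> (x -> (w -> x)))))))))))): 0.25 ≤ 1, so result = 1
(y -> (y -> (z -> (y -> (z -> (~z -> (w -> (z -> (x -> (z -> (x -> (x -> (w -> x))))))))))))): 0.25 ≤ 1, so result = 1

1.00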